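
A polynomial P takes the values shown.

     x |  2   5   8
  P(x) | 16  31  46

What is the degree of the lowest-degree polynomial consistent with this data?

1

Forward differences of the values at x = 2, 5, 8:
  P  : 16  31  46
  Δ  : 15  15
  Δ^2: 0
The first differences are constant (15) and nonzero, while all higher differences vanish, so the minimal degree is 1.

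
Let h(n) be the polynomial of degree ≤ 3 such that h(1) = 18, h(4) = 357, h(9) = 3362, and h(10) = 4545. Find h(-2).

Write h(n) = an^3 + bn^2 + cn + d. Substituting each data point gives a linear system:
  a + b + c + d = 18
  64a + 16b + 4c + d = 357
  729a + 81b + 9c + d = 3362
  1000a + 100b + 10c + d = 4545
Solving the system yields a = 4, b = 5, c = 4, d = 5.
So h(n) = 4n³ + 5n² + 4n + 5.
Then h(-2) = -15.

-15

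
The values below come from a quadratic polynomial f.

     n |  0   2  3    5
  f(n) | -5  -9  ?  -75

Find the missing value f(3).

The 3 known points determine the degree-2 polynomial uniquely.
Write f(n) = an^2 + bn + c. Substituting each data point gives a linear system:
  c = -5
  4a + 2b + c = -9
  25a + 5b + c = -75
Solving the system yields a = -4, b = 6, c = -5.
So f(n) = -4n² + 6n - 5.
Then f(3) = -23.

-23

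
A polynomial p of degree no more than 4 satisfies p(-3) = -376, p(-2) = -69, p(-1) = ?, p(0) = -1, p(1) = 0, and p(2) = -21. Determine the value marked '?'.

0

On equispaced nodes a degree-4 polynomial has vanishing fifth forward difference, so
  - p(-3) + 5·p(-2) - 10·p(-1) + 10·p(0) - 5·p(1) + p(2) = 0.
Substituting the known values and solving for p(-1):
  -10·p(-1) = 0
  p(-1) = 0.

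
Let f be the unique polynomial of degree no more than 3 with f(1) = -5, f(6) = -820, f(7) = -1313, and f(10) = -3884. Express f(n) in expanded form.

Using the Lagrange interpolation formula with nodes 1, 6, 7, 10:
  L_0(n) = (n - 6)(n - 7)(n - 10) / -270
  L_1(n) = (n - 1)(n - 7)(n - 10) / 20
  L_2(n) = (n - 1)(n - 6)(n - 10) / -18
  L_3(n) = (n - 1)(n - 6)(n - 7) / 108
Then f(n) = -5·L_0(n) - 820·L_1(n) - 1313·L_2(n) - 3884·L_3(n).
Expanding and collecting terms gives f(n) = -4n^3 + n^2 + 2n - 4.
Check: f(7) = -1313. ✓

f(n) = -4n^3 + n^2 + 2n - 4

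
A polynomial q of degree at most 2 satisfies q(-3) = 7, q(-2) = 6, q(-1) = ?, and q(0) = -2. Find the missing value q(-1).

On equispaced nodes a degree-2 polynomial has vanishing third forward difference, so
  - q(-3) + 3·q(-2) - 3·q(-1) + q(0) = 0.
Substituting the known values and solving for q(-1):
  -3·q(-1) = -9
  q(-1) = 3.

3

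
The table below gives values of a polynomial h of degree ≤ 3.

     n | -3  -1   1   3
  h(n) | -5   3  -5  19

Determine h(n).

Write h(n) = an^3 + bn^2 + cn + d. Substituting each data point gives a linear system:
  -27a + 9b - 3c + d = -5
  -a + b - c + d = 3
  a + b + c + d = -5
  27a + 9b + 3c + d = 19
Solving the system yields a = 1, b = 1, c = -5, d = -2.
So h(n) = n^3 + n^2 - 5n - 2.
Check: h(3) = 19. ✓

h(n) = n^3 + n^2 - 5n - 2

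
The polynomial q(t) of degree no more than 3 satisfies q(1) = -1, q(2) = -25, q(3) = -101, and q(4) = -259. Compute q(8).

-2311

Write q(t) = at^3 + bt^2 + ct + d. Substituting each data point gives a linear system:
  a + b + c + d = -1
  8a + 4b + 2c + d = -25
  27a + 9b + 3c + d = -101
  64a + 16b + 4c + d = -259
Solving the system yields a = -5, b = 4, c = -1, d = 1.
So q(t) = -5t³ + 4t² - t + 1.
Then q(8) = -2311.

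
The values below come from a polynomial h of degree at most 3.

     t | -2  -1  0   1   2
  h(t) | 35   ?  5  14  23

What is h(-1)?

8

On equispaced nodes a degree-3 polynomial has vanishing fourth forward difference, so
  h(-2) - 4·h(-1) + 6·h(0) - 4·h(1) + h(2) = 0.
Substituting the known values and solving for h(-1):
  -4·h(-1) = -32
  h(-1) = 8.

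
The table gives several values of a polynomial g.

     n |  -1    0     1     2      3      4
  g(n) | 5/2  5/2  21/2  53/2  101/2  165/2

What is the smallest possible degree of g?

Forward differences of the values at n = -1, 0, 1, 2, 3, 4:
  g  : 5/2  5/2  21/2  53/2  101/2  165/2
  Δ  : 0  8  16  24  32
  Δ^2: 8  8  8  8
  Δ^3: 0  0  0
  Δ^4: 0  0
  Δ^5: 0
The second differences are constant (8) and nonzero, while all higher differences vanish, so the minimal degree is 2.

2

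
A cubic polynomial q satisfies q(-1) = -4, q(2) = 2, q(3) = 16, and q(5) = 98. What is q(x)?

q(x) = x^3 - x^2 - 2

Write q(x) = ax^3 + bx^2 + cx + d. Substituting each data point gives a linear system:
  -a + b - c + d = -4
  8a + 4b + 2c + d = 2
  27a + 9b + 3c + d = 16
  125a + 25b + 5c + d = 98
Solving the system yields a = 1, b = -1, c = 0, d = -2.
So q(x) = x^3 - x^2 - 2.
Check: q(2) = 2. ✓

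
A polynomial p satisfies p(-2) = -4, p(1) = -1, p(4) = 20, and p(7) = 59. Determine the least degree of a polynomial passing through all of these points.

Forward differences of the values at x = -2, 1, 4, 7:
  p  : -4  -1  20  59
  Δ  : 3  21  39
  Δ^2: 18  18
  Δ^3: 0
The second differences are constant (18) and nonzero, while all higher differences vanish, so the minimal degree is 2.

2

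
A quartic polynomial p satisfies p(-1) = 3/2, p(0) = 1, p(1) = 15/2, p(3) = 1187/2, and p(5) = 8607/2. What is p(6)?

Using the Lagrange interpolation formula with nodes -1, 0, 1, 3, 5:
  L_0(s) = s(s - 1)(s - 3)(s - 5) / 48
  L_1(s) = (s + 1)(s - 1)(s - 3)(s - 5) / -15
  L_2(s) = (s + 1)s(s - 3)(s - 5) / 16
  L_3(s) = (s + 1)s(s - 1)(s - 5) / -48
  L_4(s) = (s + 1)s(s - 1)(s - 3) / 240
Then p(s) = 3/2·L_0(s) + 1·L_1(s) + 15/2·L_2(s) + 1187/2·L_3(s) + 8607/2·L_4(s).
Expanding and collecting terms gives p(s) = 6s⁴ + 5s³ - (5/2)s² - 2s + 1.
Evaluating at s = 6: p(6) = 8755.

8755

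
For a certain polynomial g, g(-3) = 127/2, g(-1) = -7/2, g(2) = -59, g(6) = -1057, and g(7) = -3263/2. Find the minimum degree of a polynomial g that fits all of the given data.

Divided differences on the nodes -3, -1, 2, 6, 7:
  order 0: 127/2  -7/2  -59  -1057  -3263/2
  order 1: -67/2  -37/2  -499/2  -1149/2
  order 2: 3  -33  -65
  order 3: -4  -4
  order 4: 0
The order-3 divided differences are all -4 (nonzero) and every higher order vanishes, so the data lies on a polynomial of degree exactly 3.

3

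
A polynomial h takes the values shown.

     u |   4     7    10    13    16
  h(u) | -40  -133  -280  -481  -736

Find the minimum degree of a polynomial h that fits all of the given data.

2

Forward differences of the values at u = 4, 7, 10, 13, 16:
  h  : -40  -133  -280  -481  -736
  Δ  : -93  -147  -201  -255
  Δ^2: -54  -54  -54
  Δ^3: 0  0
  Δ^4: 0
The second differences are constant (-54) and nonzero, while all higher differences vanish, so the minimal degree is 2.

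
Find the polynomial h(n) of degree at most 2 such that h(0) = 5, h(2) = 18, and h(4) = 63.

h(n) = 4n^2 - (3/2)n + 5

Using the Lagrange interpolation formula with nodes 0, 2, 4:
  L_0(n) = (n - 2)(n - 4) / 8
  L_1(n) = n(n - 4) / -4
  L_2(n) = n(n - 2) / 8
Then h(n) = 5·L_0(n) + 18·L_1(n) + 63·L_2(n).
Expanding and collecting terms gives h(n) = 4n^2 - (3/2)n + 5.
Check: h(2) = 18. ✓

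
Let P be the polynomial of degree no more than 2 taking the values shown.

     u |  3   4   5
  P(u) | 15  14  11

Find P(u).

Using the Lagrange interpolation formula with nodes 3, 4, 5:
  L_0(u) = (u - 4)(u - 5) / 2
  L_1(u) = (u - 3)(u - 5) / -1
  L_2(u) = (u - 3)(u - 4) / 2
Then P(u) = 15·L_0(u) + 14·L_1(u) + 11·L_2(u).
Expanding and collecting terms gives P(u) = -u^2 + 6u + 6.
Check: P(4) = 14. ✓

P(u) = -u^2 + 6u + 6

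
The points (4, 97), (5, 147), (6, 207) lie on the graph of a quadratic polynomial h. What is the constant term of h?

-3

Write h(x) = ax^2 + bx + c. Substituting each data point gives a linear system:
  16a + 4b + c = 97
  25a + 5b + c = 147
  36a + 6b + c = 207
Solving the system yields a = 5, b = 5, c = -3.
So h(x) = 5x^2 + 5x - 3.
The constant term is -3.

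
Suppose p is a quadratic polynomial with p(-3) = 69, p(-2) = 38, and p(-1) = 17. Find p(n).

Write p(n) = an^2 + bn + c. Substituting each data point gives a linear system:
  9a - 3b + c = 69
  4a - 2b + c = 38
  a - b + c = 17
Solving the system yields a = 5, b = -6, c = 6.
So p(n) = 5n² - 6n + 6.
Check: p(-1) = 17. ✓

p(n) = 5n^2 - 6n + 6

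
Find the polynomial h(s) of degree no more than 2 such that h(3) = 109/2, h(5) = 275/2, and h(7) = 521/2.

h(s) = 5s^2 + (3/2)s + 5

Write h(s) = as^2 + bs + c. Substituting each data point gives a linear system:
  9a + 3b + c = 109/2
  25a + 5b + c = 275/2
  49a + 7b + c = 521/2
Solving the system yields a = 5, b = 3/2, c = 5.
So h(s) = 5s^2 + (3/2)s + 5.
Check: h(7) = 521/2. ✓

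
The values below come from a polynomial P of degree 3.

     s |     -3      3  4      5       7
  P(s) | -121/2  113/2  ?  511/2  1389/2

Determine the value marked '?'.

The 4 known points determine the degree-3 polynomial uniquely.
Write P(s) = as^3 + bs^2 + cs + d. Substituting each data point gives a linear system:
  -27a + 9b - 3c + d = -121/2
  27a + 9b + 3c + d = 113/2
  125a + 25b + 5c + d = 511/2
  343a + 49b + 7c + d = 1389/2
Solving the system yields a = 2, b = 0, c = 3/2, d = -2.
So P(s) = 2s³ + (3/2)s - 2.
Then P(4) = 132.

132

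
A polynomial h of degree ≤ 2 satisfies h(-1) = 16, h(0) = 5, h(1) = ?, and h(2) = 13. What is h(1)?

4

The 3 known points determine the degree-2 polynomial uniquely.
Write h(u) = au^2 + bu + c. Substituting each data point gives a linear system:
  a - b + c = 16
  c = 5
  4a + 2b + c = 13
Solving the system yields a = 5, b = -6, c = 5.
So h(u) = 5u^2 - 6u + 5.
Then h(1) = 4.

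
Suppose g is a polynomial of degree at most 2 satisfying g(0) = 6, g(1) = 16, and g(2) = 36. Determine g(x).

Write g(x) = ax^2 + bx + c. Substituting each data point gives a linear system:
  c = 6
  a + b + c = 16
  4a + 2b + c = 36
Solving the system yields a = 5, b = 5, c = 6.
So g(x) = 5x² + 5x + 6.
Check: g(0) = 6. ✓

g(x) = 5x^2 + 5x + 6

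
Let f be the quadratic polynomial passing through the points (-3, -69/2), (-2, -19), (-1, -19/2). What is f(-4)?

Forward differences of the values at x = -3, -2, -1:
  f  : -69/2  -19  -19/2
  Δ  : 31/2  19/2
  Δ^2: -6
The second differences are constant, confirming degree 2.
Interpolating (Newton forward form) and evaluating at x = -4 gives f(-4) = -56.

-56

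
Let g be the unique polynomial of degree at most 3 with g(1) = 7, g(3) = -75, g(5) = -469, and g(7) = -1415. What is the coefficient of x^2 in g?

6

Write g(x) = ax^3 + bx^2 + cx + d. Substituting each data point gives a linear system:
  a + b + c + d = 7
  27a + 9b + 3c + d = -75
  125a + 25b + 5c + d = -469
  343a + 49b + 7c + d = -1415
Solving the system yields a = -5, b = 6, c = 0, d = 6.
So g(x) = -5x^3 + 6x^2 + 6.
The coefficient of x^2 is 6.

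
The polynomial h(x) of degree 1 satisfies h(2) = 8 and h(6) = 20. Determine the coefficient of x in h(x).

3

Write h(x) = ax + b. Substituting each data point gives a linear system:
  2a + b = 8
  6a + b = 20
Solving the system yields a = 3, b = 2.
So h(x) = 3x + 2.
The leading coefficient is 3.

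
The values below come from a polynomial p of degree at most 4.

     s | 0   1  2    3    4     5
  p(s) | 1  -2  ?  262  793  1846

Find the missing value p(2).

On equispaced nodes a degree-4 polynomial has vanishing fifth forward difference, so
  - p(0) + 5·p(1) - 10·p(2) + 10·p(3) - 5·p(4) + p(5) = 0.
Substituting the known values and solving for p(2):
  -10·p(2) = -490
  p(2) = 49.

49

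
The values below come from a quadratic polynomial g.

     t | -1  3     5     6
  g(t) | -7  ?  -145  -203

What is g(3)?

The 3 known points determine the degree-2 polynomial uniquely.
Write g(t) = at^2 + bt + c. Substituting each data point gives a linear system:
  a - b + c = -7
  25a + 5b + c = -145
  36a + 6b + c = -203
Solving the system yields a = -5, b = -3, c = -5.
So g(t) = -5t^2 - 3t - 5.
Then g(3) = -59.

-59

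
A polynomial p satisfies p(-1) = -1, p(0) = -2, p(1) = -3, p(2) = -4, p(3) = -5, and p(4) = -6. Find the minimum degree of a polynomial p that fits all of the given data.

1

Forward differences of the values at n = -1, 0, 1, 2, 3, 4:
  p  : -1  -2  -3  -4  -5  -6
  Δ  : -1  -1  -1  -1  -1
  Δ^2: 0  0  0  0
  Δ^3: 0  0  0
  Δ^4: 0  0
  Δ^5: 0
The first differences are constant (-1) and nonzero, while all higher differences vanish, so the minimal degree is 1.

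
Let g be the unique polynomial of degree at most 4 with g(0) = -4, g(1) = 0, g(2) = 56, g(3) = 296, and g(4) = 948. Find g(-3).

416

Write g(u) = au^4 + bu^3 + cu^2 + du + e. Substituting each data point gives a linear system:
  e = -4
  a + b + c + d + e = 0
  16a + 8b + 4c + 2d + e = 56
  81a + 27b + 9c + 3d + e = 296
  256a + 64b + 16c + 4d + e = 948
Solving the system yields a = 4, b = -2, c = 4, d = -2, e = -4.
So g(u) = 4u⁴ - 2u³ + 4u² - 2u - 4.
Then g(-3) = 416.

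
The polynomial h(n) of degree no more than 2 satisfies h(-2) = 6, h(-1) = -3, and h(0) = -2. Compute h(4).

Forward differences of the values at n = -2, -1, 0:
  h  : 6  -3  -2
  Δ  : -9  1
  Δ^2: 10
The second differences are constant, confirming degree 2.
Interpolating (Newton forward form) and evaluating at n = 4 gives h(4) = 102.

102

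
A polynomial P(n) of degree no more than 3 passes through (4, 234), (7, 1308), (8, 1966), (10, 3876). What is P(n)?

Write P(n) = an^3 + bn^2 + cn + d. Substituting each data point gives a linear system:
  64a + 16b + 4c + d = 234
  343a + 49b + 7c + d = 1308
  512a + 64b + 8c + d = 1966
  1000a + 100b + 10c + d = 3876
Solving the system yields a = 4, b = -1, c = -3, d = 6.
So P(n) = 4n³ - n² - 3n + 6.
Check: P(4) = 234. ✓

P(n) = 4n^3 - n^2 - 3n + 6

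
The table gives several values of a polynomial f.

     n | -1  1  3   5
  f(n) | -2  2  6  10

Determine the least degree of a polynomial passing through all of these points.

1

Forward differences of the values at n = -1, 1, 3, 5:
  f  : -2  2  6  10
  Δ  : 4  4  4
  Δ^2: 0  0
  Δ^3: 0
The first differences are constant (4) and nonzero, while all higher differences vanish, so the minimal degree is 1.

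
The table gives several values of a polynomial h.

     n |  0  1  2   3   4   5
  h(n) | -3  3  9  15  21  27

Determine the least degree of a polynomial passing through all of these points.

Forward differences of the values at n = 0, 1, 2, 3, 4, 5:
  h  : -3  3  9  15  21  27
  Δ  : 6  6  6  6  6
  Δ^2: 0  0  0  0
  Δ^3: 0  0  0
  Δ^4: 0  0
  Δ^5: 0
The first differences are constant (6) and nonzero, while all higher differences vanish, so the minimal degree is 1.

1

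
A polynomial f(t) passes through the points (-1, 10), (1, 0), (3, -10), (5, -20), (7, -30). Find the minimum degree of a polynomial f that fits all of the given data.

Forward differences of the values at t = -1, 1, 3, 5, 7:
  f  : 10  0  -10  -20  -30
  Δ  : -10  -10  -10  -10
  Δ^2: 0  0  0
  Δ^3: 0  0
  Δ^4: 0
The first differences are constant (-10) and nonzero, while all higher differences vanish, so the minimal degree is 1.

1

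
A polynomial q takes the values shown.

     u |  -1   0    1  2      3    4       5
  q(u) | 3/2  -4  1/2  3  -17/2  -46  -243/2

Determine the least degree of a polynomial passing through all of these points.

Forward differences of the values at u = -1, 0, 1, 2, 3, 4, 5:
  q  : 3/2  -4  1/2  3  -17/2  -46  -243/2
  Δ  : -11/2  9/2  5/2  -23/2  -75/2  -151/2
  Δ^2: 10  -2  -14  -26  -38
  Δ^3: -12  -12  -12  -12
  Δ^4: 0  0  0
  Δ^5: 0  0
  Δ^6: 0
The third differences are constant (-12) and nonzero, while all higher differences vanish, so the minimal degree is 3.

3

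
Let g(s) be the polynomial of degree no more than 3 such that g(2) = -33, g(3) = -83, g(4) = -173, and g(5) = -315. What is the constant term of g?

-5

Write g(s) = as^3 + bs^2 + cs + d. Substituting each data point gives a linear system:
  8a + 4b + 2c + d = -33
  27a + 9b + 3c + d = -83
  64a + 16b + 4c + d = -173
  125a + 25b + 5c + d = -315
Solving the system yields a = -2, b = -2, c = -2, d = -5.
So g(s) = -2s³ - 2s² - 2s - 5.
The constant term is -5.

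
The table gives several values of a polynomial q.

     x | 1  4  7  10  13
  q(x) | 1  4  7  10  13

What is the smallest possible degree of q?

1

Forward differences of the values at x = 1, 4, 7, 10, 13:
  q  : 1  4  7  10  13
  Δ  : 3  3  3  3
  Δ^2: 0  0  0
  Δ^3: 0  0
  Δ^4: 0
The first differences are constant (3) and nonzero, while all higher differences vanish, so the minimal degree is 1.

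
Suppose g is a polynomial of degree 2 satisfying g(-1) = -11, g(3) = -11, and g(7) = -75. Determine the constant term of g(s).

-5

Write g(s) = as^2 + bs + c. Substituting each data point gives a linear system:
  a - b + c = -11
  9a + 3b + c = -11
  49a + 7b + c = -75
Solving the system yields a = -2, b = 4, c = -5.
So g(s) = -2s^2 + 4s - 5.
The constant term is -5.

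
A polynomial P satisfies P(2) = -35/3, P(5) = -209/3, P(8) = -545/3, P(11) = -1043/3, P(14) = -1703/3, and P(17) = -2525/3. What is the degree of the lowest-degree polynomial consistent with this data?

Forward differences of the values at x = 2, 5, 8, 11, 14, 17:
  P  : -35/3  -209/3  -545/3  -1043/3  -1703/3  -2525/3
  Δ  : -58  -112  -166  -220  -274
  Δ^2: -54  -54  -54  -54
  Δ^3: 0  0  0
  Δ^4: 0  0
  Δ^5: 0
The second differences are constant (-54) and nonzero, while all higher differences vanish, so the minimal degree is 2.

2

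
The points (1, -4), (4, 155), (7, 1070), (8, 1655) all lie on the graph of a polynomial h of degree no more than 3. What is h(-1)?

-10

Write h(u) = au^3 + bu^2 + cu + d. Substituting each data point gives a linear system:
  a + b + c + d = -4
  64a + 16b + 4c + d = 155
  343a + 49b + 7c + d = 1070
  512a + 64b + 8c + d = 1655
Solving the system yields a = 4, b = -6, c = -1, d = -1.
So h(u) = 4u^3 - 6u^2 - u - 1.
Then h(-1) = -10.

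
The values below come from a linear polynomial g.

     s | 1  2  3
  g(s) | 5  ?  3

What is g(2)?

The 2 known points determine the degree-1 polynomial uniquely.
Write g(s) = as + b. Substituting each data point gives a linear system:
  a + b = 5
  3a + b = 3
Solving the system yields a = -1, b = 6.
So g(s) = -s + 6.
Then g(2) = 4.

4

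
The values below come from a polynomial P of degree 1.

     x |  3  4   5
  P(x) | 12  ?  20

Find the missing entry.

The 2 known points determine the degree-1 polynomial uniquely.
Write P(x) = ax + b. Substituting each data point gives a linear system:
  3a + b = 12
  5a + b = 20
Solving the system yields a = 4, b = 0.
So P(x) = 4x.
Then P(4) = 16.

16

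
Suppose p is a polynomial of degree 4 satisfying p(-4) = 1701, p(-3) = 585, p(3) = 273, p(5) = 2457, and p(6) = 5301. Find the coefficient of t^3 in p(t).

-6

Write p(t) = at^4 + bt^3 + ct^2 + dt + e. Substituting each data point gives a linear system:
  256a - 64b + 16c - 4d + e = 1701
  81a - 27b + 9c - 3d + e = 585
  81a + 27b + 9c + 3d + e = 273
  625a + 125b + 25c + 5d + e = 2457
  1296a + 216b + 36c + 6d + e = 5301
Solving the system yields a = 5, b = -6, c = 3, d = 2, e = -3.
So p(t) = 5t⁴ - 6t³ + 3t² + 2t - 3.
The coefficient of t^3 is -6.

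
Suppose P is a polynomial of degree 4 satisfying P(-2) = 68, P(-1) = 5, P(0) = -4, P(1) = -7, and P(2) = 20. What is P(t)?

Using the Lagrange interpolation formula with nodes -2, -1, 0, 1, 2:
  L_0(t) = (t + 1)t(t - 1)(t - 2) / 24
  L_1(t) = (t + 2)t(t - 1)(t - 2) / -6
  L_2(t) = (t + 2)(t + 1)(t - 1)(t - 2) / 4
  L_3(t) = (t + 2)(t + 1)t(t - 2) / -6
  L_4(t) = (t + 2)(t + 1)t(t - 1) / 24
Then P(t) = 68·L_0(t) + 5·L_1(t) - 4·L_2(t) - 7·L_3(t) + 20·L_4(t).
Expanding and collecting terms gives P(t) = 3t⁴ - 2t³ - 4t - 4.
Check: P(-2) = 68. ✓

P(t) = 3t^4 - 2t^3 - 4t - 4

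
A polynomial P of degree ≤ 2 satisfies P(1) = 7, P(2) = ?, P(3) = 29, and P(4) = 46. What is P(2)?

On equispaced nodes a degree-2 polynomial has vanishing third forward difference, so
  - P(1) + 3·P(2) - 3·P(3) + P(4) = 0.
Substituting the known values and solving for P(2):
  3·P(2) = 48
  P(2) = 16.

16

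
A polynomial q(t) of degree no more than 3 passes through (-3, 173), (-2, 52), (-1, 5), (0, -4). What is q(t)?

Write q(t) = at^3 + bt^2 + ct + d. Substituting each data point gives a linear system:
  -27a + 9b - 3c + d = 173
  -8a + 4b - 2c + d = 52
  -a + b - c + d = 5
  d = -4
Solving the system yields a = -6, b = 1, c = -2, d = -4.
So q(t) = -6t^3 + t^2 - 2t - 4.
Check: q(-2) = 52. ✓

q(t) = -6t^3 + t^2 - 2t - 4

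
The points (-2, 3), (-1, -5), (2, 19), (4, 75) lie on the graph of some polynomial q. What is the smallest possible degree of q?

2

Divided differences on the nodes -2, -1, 2, 4:
  order 0: 3  -5  19  75
  order 1: -8  8  28
  order 2: 4  4
  order 3: 0
The order-2 divided differences are all 4 (nonzero) and every higher order vanishes, so the data lies on a polynomial of degree exactly 2.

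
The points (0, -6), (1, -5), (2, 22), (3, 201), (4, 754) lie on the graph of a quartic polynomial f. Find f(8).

14506

Using the Lagrange interpolation formula with nodes 0, 1, 2, 3, 4:
  L_0(t) = (t - 1)(t - 2)(t - 3)(t - 4) / 24
  L_1(t) = t(t - 2)(t - 3)(t - 4) / -6
  L_2(t) = t(t - 1)(t - 3)(t - 4) / 4
  L_3(t) = t(t - 1)(t - 2)(t - 4) / -6
  L_4(t) = t(t - 1)(t - 2)(t - 3) / 24
Then f(t) = -6·L_0(t) - 5·L_1(t) + 22·L_2(t) + 201·L_3(t) + 754·L_4(t).
Expanding and collecting terms gives f(t) = 4t^4 - 3t^3 - 6t^2 + 6t - 6.
Evaluating at t = 8: f(8) = 14506.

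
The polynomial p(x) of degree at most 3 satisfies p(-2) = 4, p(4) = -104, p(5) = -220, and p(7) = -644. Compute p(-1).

-4

Using the Lagrange interpolation formula with nodes -2, 4, 5, 7:
  L_0(x) = (x - 4)(x - 5)(x - 7) / -378
  L_1(x) = (x + 2)(x - 5)(x - 7) / 18
  L_2(x) = (x + 2)(x - 4)(x - 7) / -14
  L_3(x) = (x + 2)(x - 4)(x - 5) / 54
Then p(x) = 4·L_0(x) - 104·L_1(x) - 220·L_2(x) - 644·L_3(x).
Expanding and collecting terms gives p(x) = -2x^3 + 6x.
Evaluating at x = -1: p(-1) = -4.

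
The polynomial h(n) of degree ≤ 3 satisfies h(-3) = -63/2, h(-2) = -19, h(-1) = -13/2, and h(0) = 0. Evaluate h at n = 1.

-11/2

Write h(n) = an^3 + bn^2 + cn + d. Substituting each data point gives a linear system:
  -27a + 9b - 3c + d = -63/2
  -8a + 4b - 2c + d = -19
  -a + b - c + d = -13/2
  d = 0
Solving the system yields a = -1, b = -6, c = 3/2, d = 0.
So h(n) = -n^3 - 6n^2 + (3/2)n.
Then h(1) = -11/2.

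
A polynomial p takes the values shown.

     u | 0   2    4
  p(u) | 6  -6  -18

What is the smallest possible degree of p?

1

Forward differences of the values at u = 0, 2, 4:
  p  : 6  -6  -18
  Δ  : -12  -12
  Δ^2: 0
The first differences are constant (-12) and nonzero, while all higher differences vanish, so the minimal degree is 1.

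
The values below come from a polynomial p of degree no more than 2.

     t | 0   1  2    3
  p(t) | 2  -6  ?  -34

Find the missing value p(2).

On equispaced nodes a degree-2 polynomial has vanishing third forward difference, so
  - p(0) + 3·p(1) - 3·p(2) + p(3) = 0.
Substituting the known values and solving for p(2):
  -3·p(2) = 54
  p(2) = -18.

-18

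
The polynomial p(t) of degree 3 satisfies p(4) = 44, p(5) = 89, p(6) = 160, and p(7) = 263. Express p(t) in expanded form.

p(t) = t^3 - 2t^2 + 2t + 4

Using the Lagrange interpolation formula with nodes 4, 5, 6, 7:
  L_0(t) = (t - 5)(t - 6)(t - 7) / -6
  L_1(t) = (t - 4)(t - 6)(t - 7) / 2
  L_2(t) = (t - 4)(t - 5)(t - 7) / -2
  L_3(t) = (t - 4)(t - 5)(t - 6) / 6
Then p(t) = 44·L_0(t) + 89·L_1(t) + 160·L_2(t) + 263·L_3(t).
Expanding and collecting terms gives p(t) = t^3 - 2t^2 + 2t + 4.
Check: p(5) = 89. ✓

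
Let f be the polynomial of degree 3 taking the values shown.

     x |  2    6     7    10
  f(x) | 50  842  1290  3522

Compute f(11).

4622

Write f(x) = ax^3 + bx^2 + cx + d. Substituting each data point gives a linear system:
  8a + 4b + 2c + d = 50
  216a + 36b + 6c + d = 842
  343a + 49b + 7c + d = 1290
  1000a + 100b + 10c + d = 3522
Solving the system yields a = 3, b = 5, c = 2, d = 2.
So f(x) = 3x³ + 5x² + 2x + 2.
Then f(11) = 4622.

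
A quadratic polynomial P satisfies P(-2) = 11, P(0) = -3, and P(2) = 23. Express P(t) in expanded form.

Using the Lagrange interpolation formula with nodes -2, 0, 2:
  L_0(t) = t(t - 2) / 8
  L_1(t) = (t + 2)(t - 2) / -4
  L_2(t) = (t + 2)t / 8
Then P(t) = 11·L_0(t) - 3·L_1(t) + 23·L_2(t).
Expanding and collecting terms gives P(t) = 5t² + 3t - 3.
Check: P(0) = -3. ✓

P(t) = 5t^2 + 3t - 3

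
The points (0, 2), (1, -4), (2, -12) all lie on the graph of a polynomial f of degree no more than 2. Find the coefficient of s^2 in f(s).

-1

Write f(s) = as^2 + bs + c. Substituting each data point gives a linear system:
  c = 2
  a + b + c = -4
  4a + 2b + c = -12
Solving the system yields a = -1, b = -5, c = 2.
So f(s) = -s^2 - 5s + 2.
The leading coefficient is -1.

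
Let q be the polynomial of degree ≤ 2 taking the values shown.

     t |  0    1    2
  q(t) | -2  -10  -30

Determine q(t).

Write q(t) = at^2 + bt + c. Substituting each data point gives a linear system:
  c = -2
  a + b + c = -10
  4a + 2b + c = -30
Solving the system yields a = -6, b = -2, c = -2.
So q(t) = -6t² - 2t - 2.
Check: q(2) = -30. ✓

q(t) = -6t^2 - 2t - 2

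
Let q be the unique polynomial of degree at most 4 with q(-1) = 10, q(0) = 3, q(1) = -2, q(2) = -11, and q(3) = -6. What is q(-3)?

Forward differences of the values at t = -1, 0, 1, 2, 3:
  q  : 10  3  -2  -11  -6
  Δ  : -7  -5  -9  5
  Δ^2: 2  -4  14
  Δ^3: -6  18
  Δ^4: 24
The fourth differences are constant, confirming degree 4.
Interpolating (Newton forward form) and evaluating at t = -3 gives q(-3) = 174.

174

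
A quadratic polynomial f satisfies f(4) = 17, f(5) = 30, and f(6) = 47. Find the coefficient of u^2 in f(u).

2

Write f(u) = au^2 + bu + c. Substituting each data point gives a linear system:
  16a + 4b + c = 17
  25a + 5b + c = 30
  36a + 6b + c = 47
Solving the system yields a = 2, b = -5, c = 5.
So f(u) = 2u^2 - 5u + 5.
The leading coefficient is 2.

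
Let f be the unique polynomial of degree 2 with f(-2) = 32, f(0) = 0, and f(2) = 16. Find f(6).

192

Using the Lagrange interpolation formula with nodes -2, 0, 2:
  L_0(s) = s(s - 2) / 8
  L_1(s) = (s + 2)(s - 2) / -4
  L_2(s) = (s + 2)s / 8
Then f(s) = 32·L_0(s) + 0·L_1(s) + 16·L_2(s).
Expanding and collecting terms gives f(s) = 6s^2 - 4s.
Evaluating at s = 6: f(6) = 192.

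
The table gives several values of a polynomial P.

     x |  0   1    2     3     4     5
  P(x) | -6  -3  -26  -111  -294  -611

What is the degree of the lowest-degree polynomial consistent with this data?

Forward differences of the values at x = 0, 1, 2, 3, 4, 5:
  P  : -6  -3  -26  -111  -294  -611
  Δ  : 3  -23  -85  -183  -317
  Δ^2: -26  -62  -98  -134
  Δ^3: -36  -36  -36
  Δ^4: 0  0
  Δ^5: 0
The third differences are constant (-36) and nonzero, while all higher differences vanish, so the minimal degree is 3.

3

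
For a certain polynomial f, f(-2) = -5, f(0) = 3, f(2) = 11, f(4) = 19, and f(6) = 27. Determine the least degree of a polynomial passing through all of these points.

1

Forward differences of the values at u = -2, 0, 2, 4, 6:
  f  : -5  3  11  19  27
  Δ  : 8  8  8  8
  Δ^2: 0  0  0
  Δ^3: 0  0
  Δ^4: 0
The first differences are constant (8) and nonzero, while all higher differences vanish, so the minimal degree is 1.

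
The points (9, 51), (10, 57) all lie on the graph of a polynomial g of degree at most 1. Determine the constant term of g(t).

Write g(t) = at + b. Substituting each data point gives a linear system:
  9a + b = 51
  10a + b = 57
Solving the system yields a = 6, b = -3.
So g(t) = 6t - 3.
The constant term is -3.

-3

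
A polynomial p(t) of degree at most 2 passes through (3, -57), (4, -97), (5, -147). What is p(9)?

-447

Forward differences of the values at t = 3, 4, 5:
  p  : -57  -97  -147
  Δ  : -40  -50
  Δ^2: -10
The second differences are constant, confirming degree 2.
Interpolating (Newton forward form) and evaluating at t = 9 gives p(9) = -447.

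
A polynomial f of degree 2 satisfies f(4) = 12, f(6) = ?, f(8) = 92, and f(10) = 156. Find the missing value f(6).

On equispaced nodes a degree-2 polynomial has vanishing third forward difference, so
  - f(4) + 3·f(6) - 3·f(8) + f(10) = 0.
Substituting the known values and solving for f(6):
  3·f(6) = 132
  f(6) = 44.

44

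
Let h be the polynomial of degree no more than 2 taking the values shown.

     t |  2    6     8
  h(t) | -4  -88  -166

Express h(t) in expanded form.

h(t) = -3t^2 + 3t + 2

Using the Lagrange interpolation formula with nodes 2, 6, 8:
  L_0(t) = (t - 6)(t - 8) / 24
  L_1(t) = (t - 2)(t - 8) / -8
  L_2(t) = (t - 2)(t - 6) / 12
Then h(t) = -4·L_0(t) - 88·L_1(t) - 166·L_2(t).
Expanding and collecting terms gives h(t) = -3t^2 + 3t + 2.
Check: h(8) = -166. ✓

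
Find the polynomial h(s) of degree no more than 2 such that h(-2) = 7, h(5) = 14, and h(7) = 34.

h(s) = s^2 - 2s - 1

Write h(s) = as^2 + bs + c. Substituting each data point gives a linear system:
  4a - 2b + c = 7
  25a + 5b + c = 14
  49a + 7b + c = 34
Solving the system yields a = 1, b = -2, c = -1.
So h(s) = s² - 2s - 1.
Check: h(7) = 34. ✓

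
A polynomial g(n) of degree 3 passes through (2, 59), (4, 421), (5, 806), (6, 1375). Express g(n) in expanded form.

g(n) = 6n^3 + 2n^2 + n + 1

Write g(n) = an^3 + bn^2 + cn + d. Substituting each data point gives a linear system:
  8a + 4b + 2c + d = 59
  64a + 16b + 4c + d = 421
  125a + 25b + 5c + d = 806
  216a + 36b + 6c + d = 1375
Solving the system yields a = 6, b = 2, c = 1, d = 1.
So g(n) = 6n³ + 2n² + n + 1.
Check: g(4) = 421. ✓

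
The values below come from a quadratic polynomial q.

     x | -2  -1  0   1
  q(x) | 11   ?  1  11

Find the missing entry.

On equispaced nodes a degree-2 polynomial has vanishing third forward difference, so
  - q(-2) + 3·q(-1) - 3·q(0) + q(1) = 0.
Substituting the known values and solving for q(-1):
  3·q(-1) = 3
  q(-1) = 1.

1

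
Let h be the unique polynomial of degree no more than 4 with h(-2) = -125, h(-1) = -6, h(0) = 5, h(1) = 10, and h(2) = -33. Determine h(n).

Write h(n) = an^4 + bn^3 + cn^2 + dn + e. Substituting each data point gives a linear system:
  16a - 8b + 4c - 2d + e = -125
  a - b + c - d + e = -6
  e = 5
  a + b + c + d + e = 10
  16a + 8b + 4c + 2d + e = -33
Solving the system yields a = -6, b = 5, c = 3, d = 3, e = 5.
So h(n) = -6n⁴ + 5n³ + 3n² + 3n + 5.
Check: h(-2) = -125. ✓

h(n) = -6n^4 + 5n^3 + 3n^2 + 3n + 5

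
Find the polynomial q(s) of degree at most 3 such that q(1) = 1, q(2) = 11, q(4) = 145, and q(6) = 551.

Write q(s) = as^3 + bs^2 + cs + d. Substituting each data point gives a linear system:
  a + b + c + d = 1
  8a + 4b + 2c + d = 11
  64a + 16b + 4c + d = 145
  216a + 36b + 6c + d = 551
Solving the system yields a = 3, b = -2, c = -5, d = 5.
So q(s) = 3s³ - 2s² - 5s + 5.
Check: q(2) = 11. ✓

q(s) = 3s^3 - 2s^2 - 5s + 5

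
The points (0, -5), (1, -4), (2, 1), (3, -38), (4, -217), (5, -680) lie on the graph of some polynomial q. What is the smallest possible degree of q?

Forward differences of the values at u = 0, 1, 2, 3, 4, 5:
  q  : -5  -4  1  -38  -217  -680
  Δ  : 1  5  -39  -179  -463
  Δ^2: 4  -44  -140  -284
  Δ^3: -48  -96  -144
  Δ^4: -48  -48
  Δ^5: 0
The fourth differences are constant (-48) and nonzero, while all higher differences vanish, so the minimal degree is 4.

4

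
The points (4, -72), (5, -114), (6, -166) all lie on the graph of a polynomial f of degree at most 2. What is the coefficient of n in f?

Write f(n) = an^2 + bn + c. Substituting each data point gives a linear system:
  16a + 4b + c = -72
  25a + 5b + c = -114
  36a + 6b + c = -166
Solving the system yields a = -5, b = 3, c = -4.
So f(n) = -5n^2 + 3n - 4.
The coefficient of n is 3.

3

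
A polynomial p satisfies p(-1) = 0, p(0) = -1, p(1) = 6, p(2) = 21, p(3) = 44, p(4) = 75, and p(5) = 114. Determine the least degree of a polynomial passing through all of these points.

2

Forward differences of the values at t = -1, 0, 1, 2, 3, 4, 5:
  p  : 0  -1  6  21  44  75  114
  Δ  : -1  7  15  23  31  39
  Δ^2: 8  8  8  8  8
  Δ^3: 0  0  0  0
  Δ^4: 0  0  0
  Δ^5: 0  0
  Δ^6: 0
The second differences are constant (8) and nonzero, while all higher differences vanish, so the minimal degree is 2.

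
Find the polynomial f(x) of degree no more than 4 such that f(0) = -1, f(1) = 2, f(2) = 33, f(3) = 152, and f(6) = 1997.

Using the Lagrange interpolation formula with nodes 0, 1, 2, 3, 6:
  L_0(x) = (x - 1)(x - 2)(x - 3)(x - 6) / 36
  L_1(x) = x(x - 2)(x - 3)(x - 6) / -10
  L_2(x) = x(x - 1)(x - 3)(x - 6) / 8
  L_3(x) = x(x - 1)(x - 2)(x - 6) / -18
  L_4(x) = x(x - 1)(x - 2)(x - 3) / 360
Then f(x) = -1·L_0(x) + 2·L_1(x) + 33·L_2(x) + 152·L_3(x) + 1997·L_4(x).
Expanding and collecting terms gives f(x) = x^4 + 4x^3 - 5x^2 + 3x - 1.
Check: f(1) = 2. ✓

f(x) = x^4 + 4x^3 - 5x^2 + 3x - 1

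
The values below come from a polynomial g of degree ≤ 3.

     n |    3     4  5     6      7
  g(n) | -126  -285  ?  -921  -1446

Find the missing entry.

The 4 known points determine the degree-3 polynomial uniquely.
Write g(n) = an^3 + bn^2 + cn + d. Substituting each data point gives a linear system:
  27a + 9b + 3c + d = -126
  64a + 16b + 4c + d = -285
  216a + 36b + 6c + d = -921
  343a + 49b + 7c + d = -1446
Solving the system yields a = -4, b = -1, c = -4, d = 3.
So g(n) = -4n³ - n² - 4n + 3.
Then g(5) = -542.

-542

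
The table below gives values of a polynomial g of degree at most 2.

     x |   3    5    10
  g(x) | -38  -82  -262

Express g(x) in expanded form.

Write g(x) = ax^2 + bx + c. Substituting each data point gives a linear system:
  9a + 3b + c = -38
  25a + 5b + c = -82
  100a + 10b + c = -262
Solving the system yields a = -2, b = -6, c = -2.
So g(x) = -2x² - 6x - 2.
Check: g(10) = -262. ✓

g(x) = -2x^2 - 6x - 2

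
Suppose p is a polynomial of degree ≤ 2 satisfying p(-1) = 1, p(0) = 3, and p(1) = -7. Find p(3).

Write p(x) = ax^2 + bx + c. Substituting each data point gives a linear system:
  a - b + c = 1
  c = 3
  a + b + c = -7
Solving the system yields a = -6, b = -4, c = 3.
So p(x) = -6x² - 4x + 3.
Then p(3) = -63.

-63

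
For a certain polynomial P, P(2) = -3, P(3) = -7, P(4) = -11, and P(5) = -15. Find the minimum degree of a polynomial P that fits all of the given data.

Forward differences of the values at u = 2, 3, 4, 5:
  P  : -3  -7  -11  -15
  Δ  : -4  -4  -4
  Δ^2: 0  0
  Δ^3: 0
The first differences are constant (-4) and nonzero, while all higher differences vanish, so the minimal degree is 1.

1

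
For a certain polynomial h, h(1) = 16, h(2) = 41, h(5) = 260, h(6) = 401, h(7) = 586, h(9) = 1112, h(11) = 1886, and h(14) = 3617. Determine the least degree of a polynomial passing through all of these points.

Divided differences on the nodes 1, 2, 5, 6, 7, 9, 11, 14:
  order 0: 16  41  260  401  586  1112  1886  3617
  order 1: 25  73  141  185  263  387  577
  order 2: 12  17  22  26  31  38
  order 3: 1  1  1  1  1
  order 4: 0  0  0  0
  order 5: 0  0  0
  order 6: 0  0
  order 7: 0
The order-3 divided differences are all 1 (nonzero) and every higher order vanishes, so the data lies on a polynomial of degree exactly 3.

3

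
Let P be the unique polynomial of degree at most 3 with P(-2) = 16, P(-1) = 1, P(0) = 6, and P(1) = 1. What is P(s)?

P(s) = -5s^3 - 5s^2 + 5s + 6

Write P(s) = as^3 + bs^2 + cs + d. Substituting each data point gives a linear system:
  -8a + 4b - 2c + d = 16
  -a + b - c + d = 1
  d = 6
  a + b + c + d = 1
Solving the system yields a = -5, b = -5, c = 5, d = 6.
So P(s) = -5s³ - 5s² + 5s + 6.
Check: P(1) = 1. ✓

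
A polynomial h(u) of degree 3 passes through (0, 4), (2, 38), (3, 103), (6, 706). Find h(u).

Write h(u) = au^3 + bu^2 + cu + d. Substituting each data point gives a linear system:
  d = 4
  8a + 4b + 2c + d = 38
  27a + 9b + 3c + d = 103
  216a + 36b + 6c + d = 706
Solving the system yields a = 3, b = 1, c = 3, d = 4.
So h(u) = 3u³ + u² + 3u + 4.
Check: h(6) = 706. ✓

h(u) = 3u^3 + u^2 + 3u + 4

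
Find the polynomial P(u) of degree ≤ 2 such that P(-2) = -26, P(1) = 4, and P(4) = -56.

Write P(u) = au^2 + bu + c. Substituting each data point gives a linear system:
  4a - 2b + c = -26
  a + b + c = 4
  16a + 4b + c = -56
Solving the system yields a = -5, b = 5, c = 4.
So P(u) = -5u^2 + 5u + 4.
Check: P(4) = -56. ✓

P(u) = -5u^2 + 5u + 4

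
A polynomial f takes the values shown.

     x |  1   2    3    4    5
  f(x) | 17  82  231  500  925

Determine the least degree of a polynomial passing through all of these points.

3

Forward differences of the values at x = 1, 2, 3, 4, 5:
  f  : 17  82  231  500  925
  Δ  : 65  149  269  425
  Δ^2: 84  120  156
  Δ^3: 36  36
  Δ^4: 0
The third differences are constant (36) and nonzero, while all higher differences vanish, so the minimal degree is 3.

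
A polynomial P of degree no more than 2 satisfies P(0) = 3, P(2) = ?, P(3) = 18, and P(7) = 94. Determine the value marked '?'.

The 3 known points determine the degree-2 polynomial uniquely.
Write P(u) = au^2 + bu + c. Substituting each data point gives a linear system:
  c = 3
  9a + 3b + c = 18
  49a + 7b + c = 94
Solving the system yields a = 2, b = -1, c = 3.
So P(u) = 2u^2 - u + 3.
Then P(2) = 9.

9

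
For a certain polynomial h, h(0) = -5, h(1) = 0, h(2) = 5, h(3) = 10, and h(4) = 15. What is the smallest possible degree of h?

Forward differences of the values at n = 0, 1, 2, 3, 4:
  h  : -5  0  5  10  15
  Δ  : 5  5  5  5
  Δ^2: 0  0  0
  Δ^3: 0  0
  Δ^4: 0
The first differences are constant (5) and nonzero, while all higher differences vanish, so the minimal degree is 1.

1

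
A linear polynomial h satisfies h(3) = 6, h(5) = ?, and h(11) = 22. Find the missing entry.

The 2 known points determine the degree-1 polynomial uniquely.
Write h(x) = ax + b. Substituting each data point gives a linear system:
  3a + b = 6
  11a + b = 22
Solving the system yields a = 2, b = 0.
So h(x) = 2x.
Then h(5) = 10.

10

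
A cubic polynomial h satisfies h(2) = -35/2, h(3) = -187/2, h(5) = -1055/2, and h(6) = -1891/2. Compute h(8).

-4667/2

Write h(n) = an^3 + bn^2 + cn + d. Substituting each data point gives a linear system:
  8a + 4b + 2c + d = -35/2
  27a + 9b + 3c + d = -187/2
  125a + 25b + 5c + d = -1055/2
  216a + 36b + 6c + d = -1891/2
Solving the system yields a = -5, b = 3, c = 4, d = 5/2.
So h(n) = -5n^3 + 3n^2 + 4n + 5/2.
Then h(8) = -4667/2.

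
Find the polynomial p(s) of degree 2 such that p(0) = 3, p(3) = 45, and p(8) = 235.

p(s) = 3s^2 + 5s + 3

Using the Lagrange interpolation formula with nodes 0, 3, 8:
  L_0(s) = (s - 3)(s - 8) / 24
  L_1(s) = s(s - 8) / -15
  L_2(s) = s(s - 3) / 40
Then p(s) = 3·L_0(s) + 45·L_1(s) + 235·L_2(s).
Expanding and collecting terms gives p(s) = 3s^2 + 5s + 3.
Check: p(3) = 45. ✓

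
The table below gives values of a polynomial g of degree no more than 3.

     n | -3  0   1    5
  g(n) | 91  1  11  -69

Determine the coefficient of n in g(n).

6

Write g(n) = an^3 + bn^2 + cn + d. Substituting each data point gives a linear system:
  -27a + 9b - 3c + d = 91
  d = 1
  a + b + c + d = 11
  125a + 25b + 5c + d = -69
Solving the system yields a = -2, b = 6, c = 6, d = 1.
So g(n) = -2n^3 + 6n^2 + 6n + 1.
The coefficient of n is 6.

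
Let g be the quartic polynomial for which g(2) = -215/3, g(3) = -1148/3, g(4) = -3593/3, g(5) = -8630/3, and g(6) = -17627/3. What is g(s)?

g(s) = -4s^4 - 4s^3 + 4s^2 + 5s - 5/3

Write g(s) = as^4 + bs^3 + cs^2 + ds + e. Substituting each data point gives a linear system:
  16a + 8b + 4c + 2d + e = -215/3
  81a + 27b + 9c + 3d + e = -1148/3
  256a + 64b + 16c + 4d + e = -3593/3
  625a + 125b + 25c + 5d + e = -8630/3
  1296a + 216b + 36c + 6d + e = -17627/3
Solving the system yields a = -4, b = -4, c = 4, d = 5, e = -5/3.
So g(s) = -4s⁴ - 4s³ + 4s² + 5s - 5/3.
Check: g(5) = -8630/3. ✓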